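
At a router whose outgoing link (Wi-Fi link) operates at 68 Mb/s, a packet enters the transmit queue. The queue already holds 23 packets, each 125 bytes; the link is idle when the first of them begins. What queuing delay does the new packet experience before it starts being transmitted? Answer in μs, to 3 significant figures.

Each queued packet: L/R = 1000/68000000 = 14.7059 μs.
23 queued → 338.235 μs.
Queuing delay = 338 μs.

338 μs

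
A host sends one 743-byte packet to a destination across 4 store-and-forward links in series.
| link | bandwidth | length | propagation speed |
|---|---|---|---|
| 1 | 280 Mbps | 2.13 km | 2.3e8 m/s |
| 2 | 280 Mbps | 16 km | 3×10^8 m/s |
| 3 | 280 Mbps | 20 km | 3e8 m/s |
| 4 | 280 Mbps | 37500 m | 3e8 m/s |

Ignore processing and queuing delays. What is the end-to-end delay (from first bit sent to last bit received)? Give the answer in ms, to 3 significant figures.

0.339 ms

L = 743 × 8 = 5944 bits.
Transmission delay per hop = L/R = 5944/280000000 = 0.0212286 ms; 4 hops → 0.0849143 ms.
Propagation delays (d/s per hop): 0.00926087, 0.0533333, 0.0666667, 0.125 ms; sum = 0.254261 ms.
End-to-end = 0.339 ms.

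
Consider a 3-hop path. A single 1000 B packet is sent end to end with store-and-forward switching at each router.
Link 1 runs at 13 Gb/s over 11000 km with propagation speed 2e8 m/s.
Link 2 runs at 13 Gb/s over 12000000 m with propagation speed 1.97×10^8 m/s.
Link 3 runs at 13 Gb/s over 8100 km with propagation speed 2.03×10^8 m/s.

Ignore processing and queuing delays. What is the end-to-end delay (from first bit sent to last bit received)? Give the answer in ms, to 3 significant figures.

156 ms

L = 1000 × 8 = 8000 bits.
Transmission delay per hop = L/R = 8000/13000000000 = 0.000615385 ms; 3 hops → 0.00184615 ms.
Propagation delays (d/s per hop): 55, 60.9137, 39.9015 ms; sum = 155.815 ms.
End-to-end = 156 ms.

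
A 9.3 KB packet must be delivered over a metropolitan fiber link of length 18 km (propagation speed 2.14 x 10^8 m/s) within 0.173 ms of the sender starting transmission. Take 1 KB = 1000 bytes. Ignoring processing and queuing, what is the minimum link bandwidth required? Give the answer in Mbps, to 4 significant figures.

837.0 Mbps

L = 74400 bits.
Propagation delay = 18000 / 214000000 = 0.0841121 ms.
Transmission budget = 0.173 − 0.0841121 = 0.0888879 ms.
R ≥ L / t_tx = 74400 bits / 8.88879e-05 s = 837.0 Mbps.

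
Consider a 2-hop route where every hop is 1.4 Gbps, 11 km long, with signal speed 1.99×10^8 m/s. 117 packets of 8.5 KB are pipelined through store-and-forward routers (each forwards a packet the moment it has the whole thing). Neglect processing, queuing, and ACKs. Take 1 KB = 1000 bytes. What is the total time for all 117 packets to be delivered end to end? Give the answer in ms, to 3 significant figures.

Per-hop transmission t_tx = L/R = 68000/1400000000 = 0.0485714 ms.
Per-hop propagation t_prop = 11000/199000000 = 0.0552764 ms.
Pipeline fill: first packet needs 2·t_tx to clear all hops; remaining 116 packets each add one t_tx.
Total = (2+117-1)·t_tx + 2·t_prop = 118·0.0485714 + 2·0.0552764 = 5.84 ms.

5.84 ms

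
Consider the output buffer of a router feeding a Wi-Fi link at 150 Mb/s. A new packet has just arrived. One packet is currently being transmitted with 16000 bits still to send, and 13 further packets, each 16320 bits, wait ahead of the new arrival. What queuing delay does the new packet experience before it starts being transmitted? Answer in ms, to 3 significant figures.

1.52 ms

Each queued packet: L/R = 16320/150000000 = 0.1088 ms.
13 queued → 1.4144 ms.
Plus remaining 16000 bits of current packet: 0.106667 ms.
Queuing delay = 1.52 ms.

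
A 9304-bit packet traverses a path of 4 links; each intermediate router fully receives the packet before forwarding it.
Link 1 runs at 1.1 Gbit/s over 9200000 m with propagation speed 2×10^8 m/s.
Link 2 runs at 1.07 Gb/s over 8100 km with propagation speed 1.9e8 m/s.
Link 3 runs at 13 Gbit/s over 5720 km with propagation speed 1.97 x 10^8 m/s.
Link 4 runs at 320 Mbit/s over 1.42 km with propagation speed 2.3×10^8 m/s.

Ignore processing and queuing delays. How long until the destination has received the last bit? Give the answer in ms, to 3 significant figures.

Transmission delays (L/R per hop): 0.00845818, 0.00869533, 0.000715692, 0.029075 ms; sum = 0.0469442 ms.
Propagation delays (d/s per hop): 46, 42.6316, 29.0355, 0.00617391 ms; sum = 117.673 ms.
End-to-end = 118 ms.

118 ms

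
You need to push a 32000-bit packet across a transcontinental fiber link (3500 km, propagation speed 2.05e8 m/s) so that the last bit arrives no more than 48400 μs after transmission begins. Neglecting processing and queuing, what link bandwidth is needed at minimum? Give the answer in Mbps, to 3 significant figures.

1.02 Mbps

Propagation delay = 3500000 / 2.05e+08 = 17073.2 μs.
Transmission budget = 48400 − 17073.2 = 31326.8 μs.
R ≥ L / t_tx = 32000 bits / 0.0313268 s = 1.02 Mbps.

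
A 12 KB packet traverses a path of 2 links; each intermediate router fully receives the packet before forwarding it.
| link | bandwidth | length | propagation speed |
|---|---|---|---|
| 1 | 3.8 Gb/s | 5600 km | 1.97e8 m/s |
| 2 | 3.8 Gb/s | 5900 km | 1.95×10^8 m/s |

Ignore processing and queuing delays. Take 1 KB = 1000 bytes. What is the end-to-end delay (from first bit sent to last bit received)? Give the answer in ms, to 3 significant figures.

L = 96000 bits.
Transmission delay per hop = L/R = 96000/3800000000 = 0.0252632 ms; 2 hops → 0.0505263 ms.
Propagation delays (d/s per hop): 28.4264, 30.2564 ms; sum = 58.6828 ms.
End-to-end = 58.7 ms.

58.7 ms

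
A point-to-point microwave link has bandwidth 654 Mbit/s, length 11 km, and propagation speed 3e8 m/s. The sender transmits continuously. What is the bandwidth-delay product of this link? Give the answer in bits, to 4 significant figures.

23980 bits

Propagation delay = 11000 / 300000000 = 3.66667e-05 s.
BDP = R × t_prop = 654000000 × 3.66667e-05 = 23980 bits.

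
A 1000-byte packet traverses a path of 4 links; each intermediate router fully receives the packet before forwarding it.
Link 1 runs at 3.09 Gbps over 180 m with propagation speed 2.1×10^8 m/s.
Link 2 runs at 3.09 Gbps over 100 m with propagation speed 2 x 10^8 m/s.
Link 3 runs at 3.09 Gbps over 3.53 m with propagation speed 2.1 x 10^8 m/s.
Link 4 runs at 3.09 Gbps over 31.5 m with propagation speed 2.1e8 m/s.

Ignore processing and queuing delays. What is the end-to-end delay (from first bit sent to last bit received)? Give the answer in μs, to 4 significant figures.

11.88 μs

L = 1000 × 8 = 8000 bits.
Transmission delay per hop = L/R = 8000/3090000000 = 2.589 μs; 4 hops → 10.356 μs.
Propagation delays (d/s per hop): 0.857143, 0.5, 0.0168095, 0.15 μs; sum = 1.52395 μs.
End-to-end = 11.88 μs.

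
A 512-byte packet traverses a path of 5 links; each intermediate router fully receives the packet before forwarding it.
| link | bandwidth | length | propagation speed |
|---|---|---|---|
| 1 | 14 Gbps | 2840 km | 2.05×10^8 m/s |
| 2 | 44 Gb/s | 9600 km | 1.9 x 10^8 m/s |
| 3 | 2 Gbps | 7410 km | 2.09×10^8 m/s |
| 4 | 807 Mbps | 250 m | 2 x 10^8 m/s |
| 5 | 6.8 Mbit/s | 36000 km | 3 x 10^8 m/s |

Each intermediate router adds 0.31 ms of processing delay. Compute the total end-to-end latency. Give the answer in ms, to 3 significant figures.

222 ms

L = 512 × 8 = 4096 bits.
Transmission delays (L/R per hop): 0.000292571, 9.30909e-05, 0.002048, 0.00507559, 0.602353 ms; sum = 0.609862 ms.
Propagation delays (d/s per hop): 13.8537, 50.5263, 35.4545, 0.00125, 120 ms; sum = 219.836 ms.
Processing at 4 router(s): 4 × 0.31 ms = 1.24 ms.
End-to-end = 222 ms.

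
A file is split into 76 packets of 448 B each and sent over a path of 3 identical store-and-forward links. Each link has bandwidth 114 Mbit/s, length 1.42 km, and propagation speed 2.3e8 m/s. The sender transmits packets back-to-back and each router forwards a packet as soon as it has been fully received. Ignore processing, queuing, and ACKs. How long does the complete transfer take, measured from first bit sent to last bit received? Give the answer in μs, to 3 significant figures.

2470 μs

Per-hop transmission t_tx = L/R = 3584/114000000 = 31.4386 μs.
Per-hop propagation t_prop = 1420/2.3e+08 = 6.17391 μs.
Pipeline fill: first packet needs 3·t_tx to clear all hops; remaining 75 packets each add one t_tx.
Total = (3+76-1)·t_tx + 3·t_prop = 78·31.4386 + 3·6.17391 = 2470 μs.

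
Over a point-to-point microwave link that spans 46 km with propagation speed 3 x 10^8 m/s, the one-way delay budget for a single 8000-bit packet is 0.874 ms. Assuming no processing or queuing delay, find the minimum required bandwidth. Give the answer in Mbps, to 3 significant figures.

Propagation delay = 46000 / 300000000 = 0.153333 ms.
Transmission budget = 0.874 − 0.153333 = 0.720667 ms.
R ≥ L / t_tx = 8000 bits / 0.000720667 s = 11.1 Mbps.

11.1 Mbps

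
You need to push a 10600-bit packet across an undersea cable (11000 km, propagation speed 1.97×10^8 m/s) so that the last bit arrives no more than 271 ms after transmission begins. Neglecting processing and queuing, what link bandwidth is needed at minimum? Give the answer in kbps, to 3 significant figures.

Propagation delay = 11000000 / 197000000 = 55.8376 ms.
Transmission budget = 271 − 55.8376 = 215.162 ms.
R ≥ L / t_tx = 10600 bits / 0.215162 s = 49.3 kbps.

49.3 kbps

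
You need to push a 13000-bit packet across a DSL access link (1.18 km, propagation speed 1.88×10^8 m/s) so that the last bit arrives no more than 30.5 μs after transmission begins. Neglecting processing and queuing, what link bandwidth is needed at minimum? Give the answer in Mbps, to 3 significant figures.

Propagation delay = 1180 / 188000000 = 6.2766 μs.
Transmission budget = 30.5 − 6.2766 = 24.2234 μs.
R ≥ L / t_tx = 13000 bits / 2.42234e-05 s = 537 Mbps.

537 Mbps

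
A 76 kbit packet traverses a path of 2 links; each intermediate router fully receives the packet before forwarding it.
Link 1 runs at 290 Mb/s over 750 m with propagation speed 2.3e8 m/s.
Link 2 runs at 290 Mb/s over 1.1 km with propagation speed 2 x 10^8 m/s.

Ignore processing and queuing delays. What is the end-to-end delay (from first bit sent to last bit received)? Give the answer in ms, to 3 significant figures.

L = 76000 bits.
Transmission delay per hop = L/R = 76000/290000000 = 0.262069 ms; 2 hops → 0.524138 ms.
Propagation delays (d/s per hop): 0.00326087, 0.0055 ms; sum = 0.00876087 ms.
End-to-end = 0.533 ms.

0.533 ms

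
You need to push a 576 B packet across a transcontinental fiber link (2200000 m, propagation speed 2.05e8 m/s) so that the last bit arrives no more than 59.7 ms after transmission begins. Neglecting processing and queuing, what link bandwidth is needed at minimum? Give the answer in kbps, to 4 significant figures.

94.10 kbps

L = 4608 bits.
Propagation delay = 2200000 / 2.05e+08 = 10.7317 ms.
Transmission budget = 59.7 − 10.7317 = 48.9683 ms.
R ≥ L / t_tx = 4608 bits / 0.0489683 s = 94.10 kbps.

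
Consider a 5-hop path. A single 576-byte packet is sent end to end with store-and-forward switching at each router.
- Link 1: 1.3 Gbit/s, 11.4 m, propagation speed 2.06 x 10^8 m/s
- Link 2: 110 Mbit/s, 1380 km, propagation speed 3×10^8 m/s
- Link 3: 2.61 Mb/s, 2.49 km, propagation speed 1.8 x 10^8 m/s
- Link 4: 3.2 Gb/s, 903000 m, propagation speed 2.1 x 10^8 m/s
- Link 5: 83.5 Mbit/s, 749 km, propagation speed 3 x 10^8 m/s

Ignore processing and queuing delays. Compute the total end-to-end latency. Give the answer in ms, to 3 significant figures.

13.3 ms

L = 576 × 8 = 4608 bits.
Transmission delays (L/R per hop): 0.00354462, 0.0418909, 1.76552, 0.00144, 0.0551856 ms; sum = 1.86758 ms.
Propagation delays (d/s per hop): 5.53398e-05, 4.6, 0.0138333, 4.3, 2.49667 ms; sum = 11.4106 ms.
End-to-end = 13.3 ms.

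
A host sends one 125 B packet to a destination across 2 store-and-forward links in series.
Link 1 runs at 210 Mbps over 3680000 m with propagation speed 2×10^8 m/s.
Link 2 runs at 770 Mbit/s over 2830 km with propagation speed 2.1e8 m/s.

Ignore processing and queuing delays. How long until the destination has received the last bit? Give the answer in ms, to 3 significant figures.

L = 125 × 8 = 1000 bits.
Transmission delays (L/R per hop): 0.0047619, 0.0012987 ms; sum = 0.00606061 ms.
Propagation delays (d/s per hop): 18.4, 13.4762 ms; sum = 31.8762 ms.
End-to-end = 31.9 ms.

31.9 ms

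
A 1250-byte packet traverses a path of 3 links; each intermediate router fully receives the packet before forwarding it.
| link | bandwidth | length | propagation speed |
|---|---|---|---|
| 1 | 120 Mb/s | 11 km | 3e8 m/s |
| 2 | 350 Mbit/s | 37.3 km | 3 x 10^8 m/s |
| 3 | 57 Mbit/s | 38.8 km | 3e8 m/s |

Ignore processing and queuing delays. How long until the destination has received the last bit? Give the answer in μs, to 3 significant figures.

578 μs

L = 1250 × 8 = 10000 bits.
Transmission delays (L/R per hop): 83.3333, 28.5714, 175.439 μs; sum = 287.343 μs.
Propagation delays (d/s per hop): 36.6667, 124.333, 129.333 μs; sum = 290.333 μs.
End-to-end = 578 μs.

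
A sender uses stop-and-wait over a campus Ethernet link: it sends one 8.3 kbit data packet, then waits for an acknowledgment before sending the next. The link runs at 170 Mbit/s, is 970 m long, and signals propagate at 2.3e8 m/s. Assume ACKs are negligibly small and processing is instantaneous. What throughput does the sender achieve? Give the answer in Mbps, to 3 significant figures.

t_tx = L/R = 8300/170000000 = 4.88235e-05 s.
t_prop = 970/2.3e+08 = 4.21739e-06 s; RTT = 8.43478e-06 s.
Cycle = t_tx + RTT = 5.72583e-05 s.
Throughput = L / cycle = 8300 / 5.72583e-05 = 145 Mbps.

145 Mbps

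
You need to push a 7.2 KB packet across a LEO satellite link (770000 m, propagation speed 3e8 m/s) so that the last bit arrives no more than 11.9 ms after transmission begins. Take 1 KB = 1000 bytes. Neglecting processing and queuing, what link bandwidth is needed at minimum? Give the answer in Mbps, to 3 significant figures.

L = 57600 bits.
Propagation delay = 770000 / 300000000 = 2.56667 ms.
Transmission budget = 11.9 − 2.56667 = 9.33333 ms.
R ≥ L / t_tx = 57600 bits / 0.00933333 s = 6.17 Mbps.

6.17 Mbps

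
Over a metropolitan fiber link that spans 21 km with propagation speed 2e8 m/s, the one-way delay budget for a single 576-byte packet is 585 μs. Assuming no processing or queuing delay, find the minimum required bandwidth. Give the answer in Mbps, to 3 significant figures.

L = 4608 bits.
Propagation delay = 21000 / 200000000 = 105 μs.
Transmission budget = 585 − 105 = 480 μs.
R ≥ L / t_tx = 4608 bits / 0.00048 s = 9.60 Mbps.

9.60 Mbps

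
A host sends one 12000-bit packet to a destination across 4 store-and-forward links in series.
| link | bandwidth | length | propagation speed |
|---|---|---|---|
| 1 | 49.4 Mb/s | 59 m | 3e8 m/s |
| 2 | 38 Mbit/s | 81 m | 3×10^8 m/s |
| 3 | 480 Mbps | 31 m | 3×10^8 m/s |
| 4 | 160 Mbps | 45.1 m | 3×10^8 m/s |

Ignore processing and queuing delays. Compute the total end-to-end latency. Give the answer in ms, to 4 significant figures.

Transmission delays (L/R per hop): 0.242915, 0.315789, 0.025, 0.075 ms; sum = 0.658704 ms.
Propagation delays (d/s per hop): 0.000196667, 0.00027, 0.000103333, 0.000150333 ms; sum = 0.000720333 ms.
End-to-end = 0.6594 ms.

0.6594 ms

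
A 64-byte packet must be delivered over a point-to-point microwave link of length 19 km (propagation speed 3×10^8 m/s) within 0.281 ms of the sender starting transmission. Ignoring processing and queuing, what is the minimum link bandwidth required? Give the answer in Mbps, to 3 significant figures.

2.35 Mbps

L = 512 bits.
Propagation delay = 19000 / 300000000 = 0.0633333 ms.
Transmission budget = 0.281 − 0.0633333 = 0.217667 ms.
R ≥ L / t_tx = 512 bits / 0.000217667 s = 2.35 Mbps.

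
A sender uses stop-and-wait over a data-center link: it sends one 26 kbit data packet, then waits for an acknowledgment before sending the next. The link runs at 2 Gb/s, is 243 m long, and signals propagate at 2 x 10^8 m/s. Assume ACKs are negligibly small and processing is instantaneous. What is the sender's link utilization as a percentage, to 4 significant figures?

t_tx = L/R = 26000/2000000000 = 1.3e-05 s.
t_prop = 243/200000000 = 1.215e-06 s; RTT = 2.43e-06 s.
Cycle = t_tx + RTT = 1.543e-05 s.
Utilization = t_tx / cycle = 1.3e-05/1.543e-05 = 84.25 %.

84.25 %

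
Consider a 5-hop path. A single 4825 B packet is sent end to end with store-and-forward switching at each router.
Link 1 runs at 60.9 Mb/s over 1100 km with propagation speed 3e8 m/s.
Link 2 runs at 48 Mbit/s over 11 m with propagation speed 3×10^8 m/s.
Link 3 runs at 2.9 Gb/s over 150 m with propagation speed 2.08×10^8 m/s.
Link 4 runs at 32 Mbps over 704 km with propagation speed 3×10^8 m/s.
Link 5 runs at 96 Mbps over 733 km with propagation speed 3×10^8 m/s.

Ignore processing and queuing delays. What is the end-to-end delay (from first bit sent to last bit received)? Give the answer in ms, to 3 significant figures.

11.5 ms

L = 4825 × 8 = 38600 bits.
Transmission delays (L/R per hop): 0.633826, 0.804167, 0.0133103, 1.20625, 0.402083 ms; sum = 3.05964 ms.
Propagation delays (d/s per hop): 3.66667, 3.66667e-05, 0.000721154, 2.34667, 2.44333 ms; sum = 8.45742 ms.
End-to-end = 11.5 ms.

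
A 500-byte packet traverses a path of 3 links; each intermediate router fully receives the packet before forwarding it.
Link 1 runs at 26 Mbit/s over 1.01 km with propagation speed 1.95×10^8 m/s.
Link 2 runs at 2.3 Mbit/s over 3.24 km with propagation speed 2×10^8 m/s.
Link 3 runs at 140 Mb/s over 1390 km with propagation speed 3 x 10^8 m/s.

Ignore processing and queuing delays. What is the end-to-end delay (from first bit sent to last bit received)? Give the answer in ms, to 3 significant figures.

L = 500 × 8 = 4000 bits.
Transmission delays (L/R per hop): 0.153846, 1.73913, 0.0285714 ms; sum = 1.92155 ms.
Propagation delays (d/s per hop): 0.00517949, 0.0162, 4.63333 ms; sum = 4.65471 ms.
End-to-end = 6.58 ms.

6.58 ms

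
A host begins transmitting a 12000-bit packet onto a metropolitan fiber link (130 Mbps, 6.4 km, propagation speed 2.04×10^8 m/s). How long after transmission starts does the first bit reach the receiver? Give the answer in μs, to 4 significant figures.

31.37 μs

First bit experiences only propagation delay: d/s = 6400/204000000 = 31.37 μs.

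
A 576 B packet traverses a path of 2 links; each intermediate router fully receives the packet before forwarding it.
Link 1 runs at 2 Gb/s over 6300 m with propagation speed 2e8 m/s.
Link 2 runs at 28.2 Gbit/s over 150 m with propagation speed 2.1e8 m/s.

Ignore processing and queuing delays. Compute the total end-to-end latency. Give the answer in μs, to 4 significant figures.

34.68 μs

L = 576 × 8 = 4608 bits.
Transmission delays (L/R per hop): 2.304, 0.163404 μs; sum = 2.4674 μs.
Propagation delays (d/s per hop): 31.5, 0.714286 μs; sum = 32.2143 μs.
End-to-end = 34.68 μs.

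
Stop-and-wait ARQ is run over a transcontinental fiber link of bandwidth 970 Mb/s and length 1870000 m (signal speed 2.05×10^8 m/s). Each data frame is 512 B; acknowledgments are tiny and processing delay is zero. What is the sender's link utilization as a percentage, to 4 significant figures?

t_tx = L/R = 4096/970000000 = 4.22268e-06 s.
t_prop = 1870000/2.05e+08 = 0.00912195 s; RTT = 0.0182439 s.
Cycle = t_tx + RTT = 0.0182481 s.
Utilization = t_tx / cycle = 4.22268e-06/0.0182481 = 0.02314 %.

0.02314 %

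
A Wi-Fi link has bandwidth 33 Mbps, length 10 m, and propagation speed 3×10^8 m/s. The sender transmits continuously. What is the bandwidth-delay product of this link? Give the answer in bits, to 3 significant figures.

Propagation delay = 10 / 300000000 = 3.33333e-08 s.
BDP = R × t_prop = 33000000 × 3.33333e-08 = 1.1 bits.

1.10 bits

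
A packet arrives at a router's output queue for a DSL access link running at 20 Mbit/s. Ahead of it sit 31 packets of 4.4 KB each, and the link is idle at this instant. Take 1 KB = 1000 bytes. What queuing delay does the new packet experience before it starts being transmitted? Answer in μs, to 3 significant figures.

Each queued packet: L/R = 35200/20000000 = 1760 μs.
31 queued → 54560 μs.
Queuing delay = 54600 μs.

54600 μs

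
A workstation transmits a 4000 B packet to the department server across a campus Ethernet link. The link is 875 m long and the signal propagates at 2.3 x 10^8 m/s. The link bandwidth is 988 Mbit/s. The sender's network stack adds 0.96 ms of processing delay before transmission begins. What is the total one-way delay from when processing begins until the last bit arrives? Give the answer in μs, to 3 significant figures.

L = 4000 × 8 = 32000 bits.
Transmission delay = L/R = 32000 / 988000000 = 32.3887 μs.
Propagation delay = d/s = 875 m / 2.3e+08 m/s = 3.80435 μs.
Plus processing delay 0.96 ms = 960 μs.
Total = 996 μs.

996 μs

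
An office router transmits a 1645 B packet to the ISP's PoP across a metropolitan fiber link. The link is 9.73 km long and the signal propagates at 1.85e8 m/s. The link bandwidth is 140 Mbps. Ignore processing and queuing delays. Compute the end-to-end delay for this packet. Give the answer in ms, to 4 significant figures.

L = 1645 × 8 = 13160 bits.
Transmission delay = L/R = 13160 / 140000000 = 0.094 ms.
Propagation delay = d/s = 9730 m / 185000000 m/s = 0.0525946 ms.
Total = 0.1466 ms.

0.1466 ms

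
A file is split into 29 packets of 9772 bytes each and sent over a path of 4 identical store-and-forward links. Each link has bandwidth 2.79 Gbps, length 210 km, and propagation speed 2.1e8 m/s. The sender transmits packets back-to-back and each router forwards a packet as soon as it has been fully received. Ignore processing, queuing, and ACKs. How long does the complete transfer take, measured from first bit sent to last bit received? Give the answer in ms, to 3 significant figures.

4.90 ms

Per-hop transmission t_tx = L/R = 78176/2790000000 = 0.0280201 ms.
Per-hop propagation t_prop = 210000/210000000 = 1 ms.
Pipeline fill: first packet needs 4·t_tx to clear all hops; remaining 28 packets each add one t_tx.
Total = (4+29-1)·t_tx + 4·t_prop = 32·0.0280201 + 4·1 = 4.90 ms.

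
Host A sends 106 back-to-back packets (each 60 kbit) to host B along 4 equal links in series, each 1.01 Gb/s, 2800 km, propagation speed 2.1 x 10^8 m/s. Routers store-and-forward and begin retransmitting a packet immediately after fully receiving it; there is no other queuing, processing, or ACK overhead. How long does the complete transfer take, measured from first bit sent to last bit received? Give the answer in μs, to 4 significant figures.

59810 μs

Per-hop transmission t_tx = L/R = 60000/1010000000 = 59.4059 μs.
Per-hop propagation t_prop = 2800000/210000000 = 13333.3 μs.
Pipeline fill: first packet needs 4·t_tx to clear all hops; remaining 105 packets each add one t_tx.
Total = (4+106-1)·t_tx + 4·t_prop = 109·59.4059 + 4·13333.3 = 59810 μs.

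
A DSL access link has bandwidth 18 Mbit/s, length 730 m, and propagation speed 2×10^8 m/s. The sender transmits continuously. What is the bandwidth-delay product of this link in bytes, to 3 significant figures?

8.21 bytes

Propagation delay = 730 / 200000000 = 3.65e-06 s.
BDP = R × t_prop = 18000000 × 3.65e-06 = 65.7 bits.
In bytes: 65.7/8 = 8.21 bytes.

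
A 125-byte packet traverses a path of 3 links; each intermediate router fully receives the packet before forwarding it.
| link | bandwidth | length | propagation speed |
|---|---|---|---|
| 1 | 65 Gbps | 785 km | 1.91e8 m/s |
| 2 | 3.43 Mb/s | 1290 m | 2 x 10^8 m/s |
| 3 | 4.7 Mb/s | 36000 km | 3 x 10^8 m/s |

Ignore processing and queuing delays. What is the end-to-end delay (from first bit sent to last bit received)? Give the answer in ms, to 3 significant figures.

L = 125 × 8 = 1000 bits.
Transmission delays (L/R per hop): 1.53846e-05, 0.291545, 0.212766 ms; sum = 0.504327 ms.
Propagation delays (d/s per hop): 4.10995, 0.00645, 120 ms; sum = 124.116 ms.
End-to-end = 125 ms.

125 ms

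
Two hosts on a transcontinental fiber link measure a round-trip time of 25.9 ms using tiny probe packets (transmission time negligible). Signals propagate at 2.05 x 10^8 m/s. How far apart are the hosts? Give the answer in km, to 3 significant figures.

One-way propagation = RTT/2 = 12.95 ms.
d = s × t = 2.05e+08 × 0.01295 = 2650 km.

2650 km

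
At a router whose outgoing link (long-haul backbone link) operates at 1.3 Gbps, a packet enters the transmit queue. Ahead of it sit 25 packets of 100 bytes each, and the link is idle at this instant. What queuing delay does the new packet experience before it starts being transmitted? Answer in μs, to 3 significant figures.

15.4 μs

Each queued packet: L/R = 800/1300000000 = 0.615385 μs.
25 queued → 15.3846 μs.
Queuing delay = 15.4 μs.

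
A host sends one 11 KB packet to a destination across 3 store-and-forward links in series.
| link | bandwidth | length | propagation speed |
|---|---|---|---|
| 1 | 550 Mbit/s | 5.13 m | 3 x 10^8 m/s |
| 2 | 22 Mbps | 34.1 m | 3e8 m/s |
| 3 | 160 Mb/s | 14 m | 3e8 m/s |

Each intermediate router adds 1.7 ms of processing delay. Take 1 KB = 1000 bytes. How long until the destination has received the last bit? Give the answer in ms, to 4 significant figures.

L = 88000 bits.
Transmission delays (L/R per hop): 0.16, 4, 0.55 ms; sum = 4.71 ms.
Propagation delays (d/s per hop): 1.71e-05, 0.000113667, 4.66667e-05 ms; sum = 0.000177433 ms.
Processing at 2 router(s): 2 × 1.7 ms = 3.4 ms.
End-to-end = 8.110 ms.

8.110 ms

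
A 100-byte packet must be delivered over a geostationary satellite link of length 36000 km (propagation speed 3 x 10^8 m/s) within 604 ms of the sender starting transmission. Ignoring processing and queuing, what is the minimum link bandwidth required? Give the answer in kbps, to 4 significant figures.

L = 800 bits.
Propagation delay = 36000000 / 300000000 = 120 ms.
Transmission budget = 604 − 120 = 484 ms.
R ≥ L / t_tx = 800 bits / 0.484 s = 1.653 kbps.

1.653 kbps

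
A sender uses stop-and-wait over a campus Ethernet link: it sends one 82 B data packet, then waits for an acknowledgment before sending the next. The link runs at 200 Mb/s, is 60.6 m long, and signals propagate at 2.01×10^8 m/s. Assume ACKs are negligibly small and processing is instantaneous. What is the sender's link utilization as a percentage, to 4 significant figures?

t_tx = L/R = 656/200000000 = 3.28e-06 s.
t_prop = 60.6/2.01e+08 = 3.01493e-07 s; RTT = 6.02985e-07 s.
Cycle = t_tx + RTT = 3.88299e-06 s.
Utilization = t_tx / cycle = 3.28e-06/3.88299e-06 = 84.47 %.

84.47 %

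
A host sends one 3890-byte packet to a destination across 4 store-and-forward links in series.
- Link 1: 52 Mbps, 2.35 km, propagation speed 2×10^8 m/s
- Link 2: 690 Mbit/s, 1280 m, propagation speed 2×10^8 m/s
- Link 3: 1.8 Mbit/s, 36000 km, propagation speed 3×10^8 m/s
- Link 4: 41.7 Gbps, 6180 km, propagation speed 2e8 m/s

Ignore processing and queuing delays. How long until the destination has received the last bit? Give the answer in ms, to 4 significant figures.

168.9 ms

L = 3890 × 8 = 31120 bits.
Transmission delays (L/R per hop): 0.598462, 0.0451014, 17.2889, 0.000746283 ms; sum = 17.9332 ms.
Propagation delays (d/s per hop): 0.01175, 0.0064, 120, 30.9 ms; sum = 150.918 ms.
End-to-end = 168.9 ms.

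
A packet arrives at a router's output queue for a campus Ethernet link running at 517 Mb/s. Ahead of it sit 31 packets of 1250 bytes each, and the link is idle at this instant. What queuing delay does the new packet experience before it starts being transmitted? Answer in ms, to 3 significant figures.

Each queued packet: L/R = 10000/517000000 = 0.0193424 ms.
31 queued → 0.599613 ms.
Queuing delay = 0.600 ms.

0.600 ms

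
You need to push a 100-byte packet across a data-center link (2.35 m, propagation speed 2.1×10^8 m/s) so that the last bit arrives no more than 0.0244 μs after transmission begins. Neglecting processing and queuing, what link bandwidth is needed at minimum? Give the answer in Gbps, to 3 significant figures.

60.6 Gbps

L = 800 bits.
Propagation delay = 2.35 / 210000000 = 0.0111905 μs.
Transmission budget = 0.0244 − 0.0111905 = 0.0132095 μs.
R ≥ L / t_tx = 800 bits / 1.32095e-08 s = 60.6 Gbps.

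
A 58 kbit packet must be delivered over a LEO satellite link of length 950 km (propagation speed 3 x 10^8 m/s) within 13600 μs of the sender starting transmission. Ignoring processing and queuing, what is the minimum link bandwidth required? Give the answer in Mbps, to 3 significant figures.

5.56 Mbps

Propagation delay = 950000 / 300000000 = 3166.67 μs.
Transmission budget = 13600 − 3166.67 = 10433.3 μs.
R ≥ L / t_tx = 58000 bits / 0.0104333 s = 5.56 Mbps.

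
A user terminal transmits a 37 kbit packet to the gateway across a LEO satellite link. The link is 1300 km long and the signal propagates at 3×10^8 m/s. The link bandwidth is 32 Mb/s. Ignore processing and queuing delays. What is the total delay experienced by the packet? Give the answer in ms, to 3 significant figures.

L = 37000 bits.
Transmission delay = L/R = 37000 / 32000000 = 1.15625 ms.
Propagation delay = d/s = 1300000 m / 300000000 m/s = 4.33333 ms.
Total = 5.49 ms.

5.49 ms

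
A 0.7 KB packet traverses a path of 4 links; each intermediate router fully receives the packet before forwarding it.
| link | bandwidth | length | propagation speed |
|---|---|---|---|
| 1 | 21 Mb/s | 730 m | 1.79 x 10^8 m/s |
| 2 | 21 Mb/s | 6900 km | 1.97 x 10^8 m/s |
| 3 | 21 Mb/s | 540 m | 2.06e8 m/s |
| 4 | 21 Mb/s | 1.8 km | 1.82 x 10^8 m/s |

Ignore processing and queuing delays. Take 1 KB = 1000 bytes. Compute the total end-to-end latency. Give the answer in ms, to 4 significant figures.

36.11 ms

L = 5600 bits.
Transmission delay per hop = L/R = 5600/21000000 = 0.266667 ms; 4 hops → 1.06667 ms.
Propagation delays (d/s per hop): 0.00407821, 35.0254, 0.00262136, 0.00989011 ms; sum = 35.042 ms.
End-to-end = 36.11 ms.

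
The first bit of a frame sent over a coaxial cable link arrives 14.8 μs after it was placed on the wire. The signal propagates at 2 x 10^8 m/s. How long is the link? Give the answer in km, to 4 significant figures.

d = s × t_prop = 200000000 × 1.48e-05 = 2.960 km.

2.960 km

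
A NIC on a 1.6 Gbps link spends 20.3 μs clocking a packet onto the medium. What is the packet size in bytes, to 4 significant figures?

4060 bytes

L = R × t_tx = 1600000000 b/s × 2.03e-05 s = 32480 bits.
In bytes: 32480 / 8 = 4060 bytes.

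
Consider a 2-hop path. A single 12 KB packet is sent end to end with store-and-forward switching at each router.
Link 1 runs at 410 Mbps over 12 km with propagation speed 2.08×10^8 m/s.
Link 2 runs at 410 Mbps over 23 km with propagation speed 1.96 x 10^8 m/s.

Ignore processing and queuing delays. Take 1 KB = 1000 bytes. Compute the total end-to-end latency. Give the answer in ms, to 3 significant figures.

0.643 ms

L = 96000 bits.
Transmission delay per hop = L/R = 96000/410000000 = 0.234146 ms; 2 hops → 0.468293 ms.
Propagation delays (d/s per hop): 0.0576923, 0.117347 ms; sum = 0.175039 ms.
End-to-end = 0.643 ms.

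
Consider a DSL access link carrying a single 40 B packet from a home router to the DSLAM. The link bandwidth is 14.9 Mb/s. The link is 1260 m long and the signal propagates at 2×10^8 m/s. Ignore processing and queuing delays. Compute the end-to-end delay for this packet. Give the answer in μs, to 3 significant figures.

27.8 μs

L = 40 × 8 = 320 bits.
Transmission delay = L/R = 320 / 14900000 = 21.4765 μs.
Propagation delay = d/s = 1260 m / 200000000 m/s = 6.3 μs.
Total = 27.8 μs.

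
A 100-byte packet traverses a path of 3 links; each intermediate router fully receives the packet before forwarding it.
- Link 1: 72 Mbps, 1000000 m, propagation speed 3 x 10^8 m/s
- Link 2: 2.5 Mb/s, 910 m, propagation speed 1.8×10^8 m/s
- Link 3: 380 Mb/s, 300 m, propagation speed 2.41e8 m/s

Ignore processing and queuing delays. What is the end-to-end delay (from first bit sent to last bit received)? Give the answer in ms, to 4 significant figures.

3.673 ms

L = 100 × 8 = 800 bits.
Transmission delays (L/R per hop): 0.0111111, 0.32, 0.00210526 ms; sum = 0.333216 ms.
Propagation delays (d/s per hop): 3.33333, 0.00505556, 0.00124481 ms; sum = 3.33963 ms.
End-to-end = 3.673 ms.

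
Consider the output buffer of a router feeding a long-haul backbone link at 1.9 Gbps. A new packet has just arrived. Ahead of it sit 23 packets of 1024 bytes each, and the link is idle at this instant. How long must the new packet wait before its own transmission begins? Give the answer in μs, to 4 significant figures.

Each queued packet: L/R = 8192/1900000000 = 4.31158 μs.
23 queued → 99.1663 μs.
Queuing delay = 99.17 μs.

99.17 μs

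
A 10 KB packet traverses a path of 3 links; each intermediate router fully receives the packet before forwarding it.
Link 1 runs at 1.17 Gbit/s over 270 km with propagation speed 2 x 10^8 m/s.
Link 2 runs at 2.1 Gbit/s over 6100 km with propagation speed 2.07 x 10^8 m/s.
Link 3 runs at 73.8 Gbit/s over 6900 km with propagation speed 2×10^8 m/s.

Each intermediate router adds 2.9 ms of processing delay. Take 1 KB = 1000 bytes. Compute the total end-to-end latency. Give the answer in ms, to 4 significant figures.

71.23 ms

L = 80000 bits.
Transmission delays (L/R per hop): 0.0683761, 0.0380952, 0.00108401 ms; sum = 0.107555 ms.
Propagation delays (d/s per hop): 1.35, 29.4686, 34.5 ms; sum = 65.3186 ms.
Processing at 2 router(s): 2 × 2.9 ms = 5.8 ms.
End-to-end = 71.23 ms.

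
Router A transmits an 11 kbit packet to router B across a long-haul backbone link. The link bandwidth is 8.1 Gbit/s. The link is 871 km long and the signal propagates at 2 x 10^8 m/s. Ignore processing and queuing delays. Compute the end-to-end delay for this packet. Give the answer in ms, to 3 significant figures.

4.36 ms

L = 11000 bits.
Transmission delay = L/R = 11000 / 8100000000 = 0.00135802 ms.
Propagation delay = d/s = 871000 m / 200000000 m/s = 4.355 ms.
Total = 4.36 ms.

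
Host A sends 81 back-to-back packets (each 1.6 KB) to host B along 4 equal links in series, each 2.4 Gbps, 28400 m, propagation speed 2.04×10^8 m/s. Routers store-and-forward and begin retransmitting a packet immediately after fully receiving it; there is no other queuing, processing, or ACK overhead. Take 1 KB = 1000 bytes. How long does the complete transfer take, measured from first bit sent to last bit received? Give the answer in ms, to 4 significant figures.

1.005 ms

Per-hop transmission t_tx = L/R = 12800/2400000000 = 0.00533333 ms.
Per-hop propagation t_prop = 28400/204000000 = 0.139216 ms.
Pipeline fill: first packet needs 4·t_tx to clear all hops; remaining 80 packets each add one t_tx.
Total = (4+81-1)·t_tx + 4·t_prop = 84·0.00533333 + 4·0.139216 = 1.005 ms.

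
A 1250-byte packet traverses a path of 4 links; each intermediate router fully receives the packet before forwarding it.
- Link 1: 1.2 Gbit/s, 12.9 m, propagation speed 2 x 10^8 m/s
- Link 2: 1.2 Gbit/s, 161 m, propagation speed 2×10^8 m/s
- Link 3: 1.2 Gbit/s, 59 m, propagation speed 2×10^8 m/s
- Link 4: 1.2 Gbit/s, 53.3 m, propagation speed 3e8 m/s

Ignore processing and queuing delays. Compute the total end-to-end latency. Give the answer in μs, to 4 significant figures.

L = 1250 × 8 = 10000 bits.
Transmission delay per hop = L/R = 10000/1200000000 = 8.33333 μs; 4 hops → 33.3333 μs.
Propagation delays (d/s per hop): 0.0645, 0.805, 0.295, 0.177667 μs; sum = 1.34217 μs.
End-to-end = 34.68 μs.

34.68 μs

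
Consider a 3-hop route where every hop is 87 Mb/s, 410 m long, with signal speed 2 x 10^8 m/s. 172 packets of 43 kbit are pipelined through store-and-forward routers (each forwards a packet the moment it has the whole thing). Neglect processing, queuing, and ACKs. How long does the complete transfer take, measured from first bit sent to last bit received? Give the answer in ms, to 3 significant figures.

86.0 ms

Per-hop transmission t_tx = L/R = 43000/87000000 = 0.494253 ms.
Per-hop propagation t_prop = 410/200000000 = 0.00205 ms.
Pipeline fill: first packet needs 3·t_tx to clear all hops; remaining 171 packets each add one t_tx.
Total = (3+172-1)·t_tx + 3·t_prop = 174·0.494253 + 3·0.00205 = 86.0 ms.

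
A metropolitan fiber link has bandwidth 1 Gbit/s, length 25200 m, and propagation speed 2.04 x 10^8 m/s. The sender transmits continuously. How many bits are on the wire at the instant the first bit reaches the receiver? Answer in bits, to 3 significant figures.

124000 bits

Propagation delay = 25200 / 204000000 = 0.000123529 s.
BDP = R × t_prop = 1000000000 × 0.000123529 = 123529 bits.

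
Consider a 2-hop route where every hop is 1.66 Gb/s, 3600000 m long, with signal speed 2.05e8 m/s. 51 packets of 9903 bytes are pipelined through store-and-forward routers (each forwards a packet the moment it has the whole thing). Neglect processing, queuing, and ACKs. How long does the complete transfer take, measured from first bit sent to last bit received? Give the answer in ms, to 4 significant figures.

37.60 ms

Per-hop transmission t_tx = L/R = 79224/1660000000 = 0.0477253 ms.
Per-hop propagation t_prop = 3600000/2.05e+08 = 17.561 ms.
Pipeline fill: first packet needs 2·t_tx to clear all hops; remaining 50 packets each add one t_tx.
Total = (2+51-1)·t_tx + 2·t_prop = 52·0.0477253 + 2·17.561 = 37.60 ms.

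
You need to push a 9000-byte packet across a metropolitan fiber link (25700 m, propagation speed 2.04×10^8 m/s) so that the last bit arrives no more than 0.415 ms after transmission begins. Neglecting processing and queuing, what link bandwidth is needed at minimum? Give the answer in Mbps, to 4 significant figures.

249.1 Mbps

L = 72000 bits.
Propagation delay = 25700 / 204000000 = 0.12598 ms.
Transmission budget = 0.415 − 0.12598 = 0.28902 ms.
R ≥ L / t_tx = 72000 bits / 0.00028902 s = 249.1 Mbps.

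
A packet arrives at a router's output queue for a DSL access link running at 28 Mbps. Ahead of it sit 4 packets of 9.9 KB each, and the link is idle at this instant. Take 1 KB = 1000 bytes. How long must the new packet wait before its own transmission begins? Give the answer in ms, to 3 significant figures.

11.3 ms

Each queued packet: L/R = 79200/28000000 = 2.82857 ms.
4 queued → 11.3143 ms.
Queuing delay = 11.3 ms.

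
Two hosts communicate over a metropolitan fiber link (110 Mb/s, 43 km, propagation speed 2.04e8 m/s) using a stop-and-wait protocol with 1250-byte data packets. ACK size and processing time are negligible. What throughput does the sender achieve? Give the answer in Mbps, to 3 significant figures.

19.5 Mbps

t_tx = L/R = 10000/110000000 = 9.09091e-05 s.
t_prop = 43000/204000000 = 0.000210784 s; RTT = 0.000421569 s.
Cycle = t_tx + RTT = 0.000512478 s.
Throughput = L / cycle = 10000 / 0.000512478 = 19.5 Mbps.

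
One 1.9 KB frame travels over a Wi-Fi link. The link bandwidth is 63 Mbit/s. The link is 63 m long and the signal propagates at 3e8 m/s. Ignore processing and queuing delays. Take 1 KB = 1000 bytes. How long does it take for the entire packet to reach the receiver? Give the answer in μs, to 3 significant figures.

L = 15200 bits.
Transmission delay = L/R = 15200 / 63000000 = 241.27 μs.
Propagation delay = d/s = 63 m / 300000000 m/s = 0.21 μs.
Total = 241 μs.

241 μs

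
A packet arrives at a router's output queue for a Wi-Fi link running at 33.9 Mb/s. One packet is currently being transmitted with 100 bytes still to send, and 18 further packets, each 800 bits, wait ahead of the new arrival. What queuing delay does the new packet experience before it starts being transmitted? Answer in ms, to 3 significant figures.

Each queued packet: L/R = 800/33900000 = 0.0235988 ms.
18 queued → 0.424779 ms.
Plus remaining 800 bits of current packet: 0.0235988 ms.
Queuing delay = 0.448 ms.

0.448 ms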